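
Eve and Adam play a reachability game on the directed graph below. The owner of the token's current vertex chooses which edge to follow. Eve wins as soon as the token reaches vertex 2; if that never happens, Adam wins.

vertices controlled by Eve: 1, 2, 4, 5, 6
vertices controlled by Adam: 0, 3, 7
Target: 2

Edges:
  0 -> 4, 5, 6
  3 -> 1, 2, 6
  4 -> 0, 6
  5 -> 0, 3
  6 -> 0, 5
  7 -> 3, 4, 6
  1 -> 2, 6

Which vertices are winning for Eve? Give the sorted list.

A0 = {2}
A1: add {1} — 1 (Eve) has 1→2.
A2 = A1; e.g. 0 (Adam) can still go to 4. Fixed point.
Eve's winning region = {1, 2}.

1, 2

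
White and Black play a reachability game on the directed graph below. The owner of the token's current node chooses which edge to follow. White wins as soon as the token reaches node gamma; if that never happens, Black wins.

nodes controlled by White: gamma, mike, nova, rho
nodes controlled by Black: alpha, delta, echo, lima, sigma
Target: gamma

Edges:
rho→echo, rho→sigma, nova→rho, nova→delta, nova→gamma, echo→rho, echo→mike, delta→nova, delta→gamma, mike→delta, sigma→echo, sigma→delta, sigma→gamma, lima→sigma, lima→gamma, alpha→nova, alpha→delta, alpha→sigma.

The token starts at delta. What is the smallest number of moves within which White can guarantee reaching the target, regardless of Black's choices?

2

A0 = {gamma}
A1: add {nova} — nova (White) has nova→gamma.
A2: add {delta} — delta (Black): all of {nova, gamma} already in.
delta enters the attractor at level 2, so White can force the target in 2 moves from there.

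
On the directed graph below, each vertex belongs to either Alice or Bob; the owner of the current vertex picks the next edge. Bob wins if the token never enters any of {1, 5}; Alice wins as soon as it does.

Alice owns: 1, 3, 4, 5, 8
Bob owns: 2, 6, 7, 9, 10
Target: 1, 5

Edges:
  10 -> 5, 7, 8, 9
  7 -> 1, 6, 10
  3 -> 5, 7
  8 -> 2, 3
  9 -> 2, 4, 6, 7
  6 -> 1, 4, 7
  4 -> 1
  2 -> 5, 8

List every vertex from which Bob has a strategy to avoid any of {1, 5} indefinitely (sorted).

A0 = {1, 5}
A1: add {3, 4} — 3 (Alice) has 3→5; 4 (Alice) has 4→1.
A2: add {8} — 8 (Alice) has 8→3.
A3: add {2} — 2 (Bob): all of {5, 8} already in.
A4 = A3; e.g. 6 (Bob) can still go to 7. Fixed point.
Alice's attractor = {1, 2, 3, 4, 5, 8}; Bob avoids the target exactly from the complement.

6, 7, 9, 10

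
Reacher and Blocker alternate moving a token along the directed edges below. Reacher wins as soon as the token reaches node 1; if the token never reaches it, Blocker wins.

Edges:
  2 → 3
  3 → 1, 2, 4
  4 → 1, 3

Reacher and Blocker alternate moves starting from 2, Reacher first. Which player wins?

Blocker

Track states (vertex, player-to-move).
A0 = {(1,Reacher), (1,Blocker)}
A1: add {(3,Reacher), (4,Reacher)}.
A2: add {(2,Blocker), (4,Blocker)}.
A3 = A2; e.g. (2,Reacher) stays out. (2,Reacher) never enters ⇒ Blocker avoids the target.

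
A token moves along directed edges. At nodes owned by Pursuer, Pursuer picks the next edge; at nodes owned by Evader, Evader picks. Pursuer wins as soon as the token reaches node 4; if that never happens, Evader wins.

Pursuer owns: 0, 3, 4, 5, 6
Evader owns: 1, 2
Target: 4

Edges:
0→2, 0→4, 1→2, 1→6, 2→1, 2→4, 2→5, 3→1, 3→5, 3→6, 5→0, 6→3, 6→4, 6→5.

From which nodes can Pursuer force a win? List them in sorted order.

A0 = {4}
A1: add {0, 6} — 0 (Pursuer) has 0→4; 6 (Pursuer) has 6→4.
A2: add {3, 5} — 3 (Pursuer) has 3→6; 5 (Pursuer) has 5→0.
A3 = A2; e.g. 1 (Evader) can still go to 2. Fixed point.
Pursuer's winning region = {0, 3, 4, 5, 6}.

0, 3, 4, 5, 6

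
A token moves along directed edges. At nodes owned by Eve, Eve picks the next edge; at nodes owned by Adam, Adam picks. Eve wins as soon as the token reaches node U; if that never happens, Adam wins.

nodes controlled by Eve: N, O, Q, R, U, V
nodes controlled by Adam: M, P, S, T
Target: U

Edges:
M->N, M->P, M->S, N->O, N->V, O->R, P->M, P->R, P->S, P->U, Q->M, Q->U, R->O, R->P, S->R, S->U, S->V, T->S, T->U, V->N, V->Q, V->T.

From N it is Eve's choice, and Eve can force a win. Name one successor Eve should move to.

A0 = {U}
A1: add {Q} — Q (Eve) has Q→U.
A2: add {V} — V (Eve) has V→Q.
A3: add {N} — N (Eve) has N→V.
A4 = A3; e.g. M (Adam) can still go to P. Fixed point.
From N, successor V is in the attractor (rank 2); the other successor O is not.

V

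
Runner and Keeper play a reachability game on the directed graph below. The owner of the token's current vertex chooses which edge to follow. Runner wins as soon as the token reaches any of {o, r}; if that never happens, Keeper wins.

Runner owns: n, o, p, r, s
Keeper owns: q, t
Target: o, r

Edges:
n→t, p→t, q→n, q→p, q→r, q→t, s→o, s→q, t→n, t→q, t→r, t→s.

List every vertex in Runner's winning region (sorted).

A0 = {o, r}
A1: add {s} — s (Runner) has s→o.
A2 = A1; e.g. n (Runner) has no edge into A1. Fixed point.
Runner's winning region = {o, r, s}.

o, r, s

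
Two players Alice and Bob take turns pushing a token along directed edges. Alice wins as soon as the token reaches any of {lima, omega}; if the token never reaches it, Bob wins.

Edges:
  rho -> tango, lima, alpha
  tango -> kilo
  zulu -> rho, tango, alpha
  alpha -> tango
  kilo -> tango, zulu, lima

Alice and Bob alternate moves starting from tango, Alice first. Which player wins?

Track states (vertex, player-to-move).
A0 = {(omega,Alice), (omega,Bob), (lima,Alice), (lima,Bob)}
A1: add {(rho,Alice), (kilo,Alice)}.
A2: add {(tango,Bob)}.
A3: add {(zulu,Alice), (alpha,Alice)}.
A4 = A3; e.g. (rho,Bob) stays out. (tango,Alice) never enters ⇒ Bob avoids the target.

Bob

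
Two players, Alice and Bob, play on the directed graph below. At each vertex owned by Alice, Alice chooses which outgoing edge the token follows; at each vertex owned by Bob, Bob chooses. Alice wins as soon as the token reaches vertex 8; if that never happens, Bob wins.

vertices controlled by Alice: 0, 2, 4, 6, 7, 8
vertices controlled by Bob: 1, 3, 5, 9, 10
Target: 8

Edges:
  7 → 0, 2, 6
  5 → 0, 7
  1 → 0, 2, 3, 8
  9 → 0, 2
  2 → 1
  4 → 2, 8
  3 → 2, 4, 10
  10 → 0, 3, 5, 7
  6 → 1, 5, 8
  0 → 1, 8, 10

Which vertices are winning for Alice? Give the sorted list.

A0 = {8}
A1: add {0, 4, 6} — 0 (Alice) has 0→8; 4 (Alice) has 4→8; 6 (Alice) has 6→8.
A2: add {7} — 7 (Alice) has 7→0.
A3: add {5} — 5 (Bob): all of {0, 7} already in.
A4 = A3; e.g. 1 (Bob) can still go to 2. Fixed point.
Alice's winning region = {0, 4, 5, 6, 7, 8}.

0, 4, 5, 6, 7, 8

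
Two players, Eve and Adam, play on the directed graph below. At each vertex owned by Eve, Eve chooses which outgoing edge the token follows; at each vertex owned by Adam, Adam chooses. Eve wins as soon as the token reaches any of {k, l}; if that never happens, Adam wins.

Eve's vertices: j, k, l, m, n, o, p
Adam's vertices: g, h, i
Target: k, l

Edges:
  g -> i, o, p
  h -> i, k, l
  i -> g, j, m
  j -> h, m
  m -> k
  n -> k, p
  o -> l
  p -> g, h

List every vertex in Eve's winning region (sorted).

A0 = {k, l}
A1: add {m, n, o} — m (Eve) has m→k; n (Eve) has n→k; o (Eve) has o→l.
A2: add {j} — j (Eve) has j→m.
A3 = A2; e.g. g (Adam) can still go to i. Fixed point.
Eve's winning region = {j, k, l, m, n, o}.

j, k, l, m, n, o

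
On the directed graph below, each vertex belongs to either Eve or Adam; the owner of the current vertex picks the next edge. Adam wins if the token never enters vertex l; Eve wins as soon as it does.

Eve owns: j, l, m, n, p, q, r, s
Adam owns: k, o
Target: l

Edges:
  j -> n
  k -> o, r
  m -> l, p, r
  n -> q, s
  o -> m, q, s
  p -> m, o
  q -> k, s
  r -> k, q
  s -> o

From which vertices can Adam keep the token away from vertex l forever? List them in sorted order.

A0 = {l}
A1: add {m} — m (Eve) has m→l.
A2: add {p} — p (Eve) has p→m.
A3 = A2; e.g. j (Eve) has no edge into A2. Fixed point.
Eve's attractor = {l, m, p}; Adam avoids the target exactly from the complement.

j, k, n, o, q, r, s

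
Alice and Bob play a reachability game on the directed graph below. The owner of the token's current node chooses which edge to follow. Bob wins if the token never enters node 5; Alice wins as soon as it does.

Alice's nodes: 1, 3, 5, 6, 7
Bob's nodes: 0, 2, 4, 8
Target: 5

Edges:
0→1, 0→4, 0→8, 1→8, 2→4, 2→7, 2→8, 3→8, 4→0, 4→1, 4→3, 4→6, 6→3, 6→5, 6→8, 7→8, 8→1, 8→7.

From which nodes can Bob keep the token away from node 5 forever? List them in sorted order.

0, 1, 2, 3, 4, 7, 8

A0 = {5}
A1: add {6} — 6 (Alice) has 6→5.
A2 = A1; e.g. 0 (Bob) can still go to 1. Fixed point.
Alice's attractor = {5, 6}; Bob avoids the target exactly from the complement.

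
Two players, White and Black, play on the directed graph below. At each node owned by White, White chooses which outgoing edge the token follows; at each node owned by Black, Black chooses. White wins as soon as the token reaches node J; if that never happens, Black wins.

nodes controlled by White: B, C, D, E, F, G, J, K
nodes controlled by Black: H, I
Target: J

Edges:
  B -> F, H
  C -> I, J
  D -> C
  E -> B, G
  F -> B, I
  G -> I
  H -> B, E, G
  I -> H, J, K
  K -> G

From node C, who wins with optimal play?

White

A0 = {J}
A1: add {C} — C (White) has C→J.
C ∈ A1, so White can force the target.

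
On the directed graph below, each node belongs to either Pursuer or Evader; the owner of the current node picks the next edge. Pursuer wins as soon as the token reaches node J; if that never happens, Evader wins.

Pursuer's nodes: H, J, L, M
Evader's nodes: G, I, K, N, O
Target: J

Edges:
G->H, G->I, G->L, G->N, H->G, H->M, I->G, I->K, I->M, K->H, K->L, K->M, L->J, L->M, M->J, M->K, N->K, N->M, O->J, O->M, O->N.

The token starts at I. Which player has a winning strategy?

A0 = {J}
A1: add {L, M} — L (Pursuer) has L→J; M (Pursuer) has M→J.
A2: add {H} — H (Pursuer) has H→M.
A3: add {K} — K (Evader): all of {H, L, M} already in.
A4: add {N} — N (Evader): all of {K, M} already in.
A5: add {O} — O (Evader): all of {J, M, N} already in.
A6 = A5; e.g. G (Evader) can still go to I. Fixed point.
I never enters the attractor, so Evader can avoid the target forever.

Evader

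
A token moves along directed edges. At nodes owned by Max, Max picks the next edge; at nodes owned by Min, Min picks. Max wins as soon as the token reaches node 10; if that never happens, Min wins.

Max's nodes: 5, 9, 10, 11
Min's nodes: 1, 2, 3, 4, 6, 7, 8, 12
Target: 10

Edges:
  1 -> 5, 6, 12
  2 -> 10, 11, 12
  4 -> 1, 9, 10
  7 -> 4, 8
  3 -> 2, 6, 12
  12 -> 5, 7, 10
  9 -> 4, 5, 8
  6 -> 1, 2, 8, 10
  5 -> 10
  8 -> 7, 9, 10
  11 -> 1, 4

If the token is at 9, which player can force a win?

Max

A0 = {10}
A1: add {5} — 5 (Max) has 5→10.
A2: add {9} — 9 (Max) has 9→5.
A3 = A2; e.g. 1 (Min) can still go to 6. Fixed point.
9 ∈ A2, so Max can force the target.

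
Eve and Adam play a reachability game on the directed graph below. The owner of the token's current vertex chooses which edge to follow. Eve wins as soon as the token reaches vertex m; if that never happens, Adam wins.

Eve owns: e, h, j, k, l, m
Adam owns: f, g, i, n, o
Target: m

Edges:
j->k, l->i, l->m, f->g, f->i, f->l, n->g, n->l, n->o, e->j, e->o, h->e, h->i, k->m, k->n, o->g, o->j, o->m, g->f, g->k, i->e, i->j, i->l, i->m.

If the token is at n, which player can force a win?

A0 = {m}
A1: add {k, l} — k (Eve) has k→m; l (Eve) has l→m.
A2: add {j} — j (Eve) has j→k.
A3: add {e} — e (Eve) has e→j.
A4: add {h, i} — h (Eve) has h→e; i (Adam): all of {e, j, l, m} already in.
A5 = A4; e.g. f (Adam) can still go to g. Fixed point.
n never enters the attractor, so Adam can avoid the target forever.

Adam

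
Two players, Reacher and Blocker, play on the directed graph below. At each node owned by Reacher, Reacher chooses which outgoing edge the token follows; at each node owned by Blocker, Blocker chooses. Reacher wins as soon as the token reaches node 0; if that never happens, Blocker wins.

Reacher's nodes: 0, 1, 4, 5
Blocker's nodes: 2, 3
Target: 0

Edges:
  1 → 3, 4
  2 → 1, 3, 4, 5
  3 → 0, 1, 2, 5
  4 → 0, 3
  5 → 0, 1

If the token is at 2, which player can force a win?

A0 = {0}
A1: add {4, 5} — 4 (Reacher) has 4→0; 5 (Reacher) has 5→0.
A2: add {1} — 1 (Reacher) has 1→4.
A3 = A2; e.g. 2 (Blocker) can still go to 3. Fixed point.
2 never enters the attractor, so Blocker can avoid the target forever.

Blocker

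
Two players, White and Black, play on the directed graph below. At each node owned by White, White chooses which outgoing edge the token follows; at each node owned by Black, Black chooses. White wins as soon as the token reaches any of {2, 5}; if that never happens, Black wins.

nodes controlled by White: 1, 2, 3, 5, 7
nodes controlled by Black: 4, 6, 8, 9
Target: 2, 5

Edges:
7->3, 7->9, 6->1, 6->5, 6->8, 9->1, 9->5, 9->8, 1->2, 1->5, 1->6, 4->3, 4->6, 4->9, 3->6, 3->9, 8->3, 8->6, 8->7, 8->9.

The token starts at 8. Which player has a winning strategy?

A0 = {2, 5}
A1: add {1} — 1 (White) has 1→2.
A2 = A1; e.g. 3 (White) has no edge into A1. Fixed point.
8 never enters the attractor, so Black can avoid the target forever.

Black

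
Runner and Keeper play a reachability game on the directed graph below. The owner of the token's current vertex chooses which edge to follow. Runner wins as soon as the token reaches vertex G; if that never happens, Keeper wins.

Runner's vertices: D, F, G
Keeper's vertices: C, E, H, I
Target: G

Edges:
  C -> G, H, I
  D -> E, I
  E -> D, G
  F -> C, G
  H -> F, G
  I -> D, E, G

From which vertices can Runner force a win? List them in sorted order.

F, G, H

A0 = {G}
A1: add {F} — F (Runner) has F→G.
A2: add {H} — H (Keeper): all of {F, G} already in.
A3 = A2; e.g. C (Keeper) can still go to I. Fixed point.
Runner's winning region = {F, G, H}.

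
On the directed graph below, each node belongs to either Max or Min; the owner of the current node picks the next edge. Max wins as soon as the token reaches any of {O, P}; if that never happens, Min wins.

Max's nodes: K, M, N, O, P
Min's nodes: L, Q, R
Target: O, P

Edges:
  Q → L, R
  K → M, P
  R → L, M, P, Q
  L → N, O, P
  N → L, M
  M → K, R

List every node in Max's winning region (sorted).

K, L, M, N, O, P

A0 = {O, P}
A1: add {K} — K (Max) has K→P.
A2: add {M} — M (Max) has M→K.
A3: add {N} — N (Max) has N→M.
A4: add {L} — L (Min): all of {N, O, P} already in.
A5 = A4; e.g. Q (Min) can still go to R. Fixed point.
Max's winning region = {K, L, M, N, O, P}.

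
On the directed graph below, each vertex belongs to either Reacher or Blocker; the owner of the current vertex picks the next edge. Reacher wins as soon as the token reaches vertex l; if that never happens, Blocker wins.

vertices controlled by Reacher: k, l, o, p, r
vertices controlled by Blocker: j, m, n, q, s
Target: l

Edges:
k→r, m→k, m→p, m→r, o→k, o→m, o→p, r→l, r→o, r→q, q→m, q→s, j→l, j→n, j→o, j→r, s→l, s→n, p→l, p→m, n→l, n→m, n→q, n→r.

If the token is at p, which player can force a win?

A0 = {l}
A1: add {p, r} — p (Reacher) has p→l; r (Reacher) has r→l.
p ∈ A1, so Reacher can force the target.

Reacher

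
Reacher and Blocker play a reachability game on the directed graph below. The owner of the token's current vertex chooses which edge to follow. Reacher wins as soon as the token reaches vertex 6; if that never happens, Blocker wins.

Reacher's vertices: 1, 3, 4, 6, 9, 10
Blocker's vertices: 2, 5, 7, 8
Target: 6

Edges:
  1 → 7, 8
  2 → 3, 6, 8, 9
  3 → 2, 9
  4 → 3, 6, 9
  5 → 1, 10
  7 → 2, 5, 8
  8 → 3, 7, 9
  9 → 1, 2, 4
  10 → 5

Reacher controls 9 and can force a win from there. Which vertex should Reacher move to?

4

A0 = {6}
A1: add {4} — 4 (Reacher) has 4→6.
A2: add {9} — 9 (Reacher) has 9→4.
A3: add {3} — 3 (Reacher) has 3→9.
A4 = A3; e.g. 1 (Reacher) has no edge into A3. Fixed point.
From 9, successor 4 is in the attractor (rank 1); the other successors 1, 2 are not.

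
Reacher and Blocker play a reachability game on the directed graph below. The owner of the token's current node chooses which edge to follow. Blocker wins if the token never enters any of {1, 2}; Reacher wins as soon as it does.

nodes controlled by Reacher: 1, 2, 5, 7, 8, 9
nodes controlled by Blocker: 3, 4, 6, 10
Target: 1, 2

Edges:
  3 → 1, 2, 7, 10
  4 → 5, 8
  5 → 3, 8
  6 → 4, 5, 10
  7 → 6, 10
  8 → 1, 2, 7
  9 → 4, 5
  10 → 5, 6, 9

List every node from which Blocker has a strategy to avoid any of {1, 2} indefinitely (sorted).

3, 6, 7, 10

A0 = {1, 2}
A1: add {8} — 8 (Reacher) has 8→1.
A2: add {5} — 5 (Reacher) has 5→8.
A3: add {4, 9} — 4 (Blocker): all of {5, 8} already in; 9 (Reacher) has 9→5.
A4 = A3; e.g. 3 (Blocker) can still go to 7. Fixed point.
Reacher's attractor = {1, 2, 4, 5, 8, 9}; Blocker avoids the target exactly from the complement.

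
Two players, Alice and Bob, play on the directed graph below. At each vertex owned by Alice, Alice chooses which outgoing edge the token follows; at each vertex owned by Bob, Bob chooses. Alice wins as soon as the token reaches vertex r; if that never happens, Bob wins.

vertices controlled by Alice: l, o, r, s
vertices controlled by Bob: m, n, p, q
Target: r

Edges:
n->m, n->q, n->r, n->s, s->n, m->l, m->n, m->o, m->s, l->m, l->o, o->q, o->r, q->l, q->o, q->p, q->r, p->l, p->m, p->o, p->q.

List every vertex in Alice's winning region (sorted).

A0 = {r}
A1: add {o} — o (Alice) has o→r.
A2: add {l} — l (Alice) has l→o.
A3 = A2; e.g. m (Bob) can still go to n. Fixed point.
Alice's winning region = {l, o, r}.

l, o, r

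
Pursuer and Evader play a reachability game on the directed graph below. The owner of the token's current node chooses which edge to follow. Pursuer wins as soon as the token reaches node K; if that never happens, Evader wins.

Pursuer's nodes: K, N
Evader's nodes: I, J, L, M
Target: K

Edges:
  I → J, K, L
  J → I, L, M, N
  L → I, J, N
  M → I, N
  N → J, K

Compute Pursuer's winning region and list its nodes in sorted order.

A0 = {K}
A1: add {N} — N (Pursuer) has N→K.
A2 = A1; e.g. I (Evader) can still go to J. Fixed point.
Pursuer's winning region = {K, N}.

K, N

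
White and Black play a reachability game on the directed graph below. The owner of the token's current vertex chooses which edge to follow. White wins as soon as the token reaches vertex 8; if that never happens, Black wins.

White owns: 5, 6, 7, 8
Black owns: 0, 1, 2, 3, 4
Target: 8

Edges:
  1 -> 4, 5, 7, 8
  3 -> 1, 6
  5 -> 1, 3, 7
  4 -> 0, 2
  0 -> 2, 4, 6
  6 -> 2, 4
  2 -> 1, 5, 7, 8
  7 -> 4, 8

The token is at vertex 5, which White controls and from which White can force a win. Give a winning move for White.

A0 = {8}
A1: add {7} — 7 (White) has 7→8.
A2: add {5} — 5 (White) has 5→7.
A3 = A2; e.g. 0 (Black) can still go to 2. Fixed point.
From 5, successor 7 is in the attractor (rank 1); the other successors 1, 3 are not.

7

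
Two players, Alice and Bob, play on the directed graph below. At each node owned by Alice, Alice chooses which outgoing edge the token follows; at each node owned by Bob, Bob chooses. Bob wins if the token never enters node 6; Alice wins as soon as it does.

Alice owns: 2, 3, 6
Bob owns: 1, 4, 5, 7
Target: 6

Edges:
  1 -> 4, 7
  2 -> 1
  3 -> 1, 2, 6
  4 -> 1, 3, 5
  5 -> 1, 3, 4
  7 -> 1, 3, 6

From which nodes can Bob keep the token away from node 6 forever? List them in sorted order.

A0 = {6}
A1: add {3} — 3 (Alice) has 3→6.
A2 = A1; e.g. 1 (Bob) can still go to 4. Fixed point.
Alice's attractor = {3, 6}; Bob avoids the target exactly from the complement.

1, 2, 4, 5, 7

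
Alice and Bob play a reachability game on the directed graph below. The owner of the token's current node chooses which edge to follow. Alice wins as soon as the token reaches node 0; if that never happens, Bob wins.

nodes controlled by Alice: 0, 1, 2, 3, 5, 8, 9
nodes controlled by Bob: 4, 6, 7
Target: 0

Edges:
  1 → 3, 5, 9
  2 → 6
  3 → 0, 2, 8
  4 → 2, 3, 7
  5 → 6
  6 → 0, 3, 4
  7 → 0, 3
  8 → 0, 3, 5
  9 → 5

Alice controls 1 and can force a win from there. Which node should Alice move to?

3

A0 = {0}
A1: add {3, 8} — 3 (Alice) has 3→0; 8 (Alice) has 8→0.
A2: add {1, 7} — 1 (Alice) has 1→3; 7 (Bob): all of {0, 3} already in.
A3 = A2; e.g. 2 (Alice) has no edge into A2. Fixed point.
From 1, successor 3 is in the attractor (rank 1); the other successors 5, 9 are not.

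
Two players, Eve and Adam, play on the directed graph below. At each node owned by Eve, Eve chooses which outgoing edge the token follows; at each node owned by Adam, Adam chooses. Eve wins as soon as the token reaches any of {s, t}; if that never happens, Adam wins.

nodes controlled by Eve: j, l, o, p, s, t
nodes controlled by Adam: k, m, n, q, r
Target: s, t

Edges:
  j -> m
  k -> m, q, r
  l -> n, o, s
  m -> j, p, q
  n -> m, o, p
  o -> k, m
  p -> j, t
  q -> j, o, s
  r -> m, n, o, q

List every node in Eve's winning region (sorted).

l, p, s, t

A0 = {s, t}
A1: add {l, p} — l (Eve) has l→s; p (Eve) has p→t.
A2 = A1; e.g. j (Eve) has no edge into A1. Fixed point.
Eve's winning region = {l, p, s, t}.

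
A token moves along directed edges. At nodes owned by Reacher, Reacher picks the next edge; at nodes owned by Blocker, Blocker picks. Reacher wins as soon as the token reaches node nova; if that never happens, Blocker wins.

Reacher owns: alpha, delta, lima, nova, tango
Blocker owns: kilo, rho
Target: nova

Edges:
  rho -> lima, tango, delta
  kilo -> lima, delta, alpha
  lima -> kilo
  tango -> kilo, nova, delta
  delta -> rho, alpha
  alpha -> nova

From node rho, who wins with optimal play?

A0 = {nova}
A1: add {alpha, tango} — tango (Reacher) has tango→nova; alpha (Reacher) has alpha→nova.
A2: add {delta} — delta (Reacher) has delta→alpha.
A3 = A2; e.g. rho (Blocker) can still go to lima. Fixed point.
rho never enters the attractor, so Blocker can avoid the target forever.

Blocker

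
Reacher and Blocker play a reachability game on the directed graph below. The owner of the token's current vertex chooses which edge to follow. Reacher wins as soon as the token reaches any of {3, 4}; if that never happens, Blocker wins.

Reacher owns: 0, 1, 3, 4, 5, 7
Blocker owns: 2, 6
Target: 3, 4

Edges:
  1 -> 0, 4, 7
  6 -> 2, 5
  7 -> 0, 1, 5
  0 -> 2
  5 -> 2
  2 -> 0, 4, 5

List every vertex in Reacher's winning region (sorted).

1, 3, 4, 7

A0 = {3, 4}
A1: add {1} — 1 (Reacher) has 1→4.
A2: add {7} — 7 (Reacher) has 7→1.
A3 = A2; e.g. 0 (Reacher) has no edge into A2. Fixed point.
Reacher's winning region = {1, 3, 4, 7}.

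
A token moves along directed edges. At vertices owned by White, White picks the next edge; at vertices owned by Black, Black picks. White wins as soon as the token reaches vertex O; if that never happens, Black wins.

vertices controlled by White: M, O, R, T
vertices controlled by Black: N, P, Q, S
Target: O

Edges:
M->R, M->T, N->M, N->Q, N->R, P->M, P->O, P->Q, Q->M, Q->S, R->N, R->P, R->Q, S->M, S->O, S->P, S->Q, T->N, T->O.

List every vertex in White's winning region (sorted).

A0 = {O}
A1: add {T} — T (White) has T→O.
A2: add {M} — M (White) has M→T.
A3 = A2; e.g. N (Black) can still go to Q. Fixed point.
White's winning region = {M, O, T}.

M, O, T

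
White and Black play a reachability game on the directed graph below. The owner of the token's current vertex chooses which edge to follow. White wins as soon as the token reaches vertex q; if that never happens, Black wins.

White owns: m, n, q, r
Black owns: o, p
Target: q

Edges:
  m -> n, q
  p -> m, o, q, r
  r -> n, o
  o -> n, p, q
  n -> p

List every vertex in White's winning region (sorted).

A0 = {q}
A1: add {m} — m (White) has m→q.
A2 = A1; e.g. n (White) has no edge into A1. Fixed point.
White's winning region = {m, q}.

m, q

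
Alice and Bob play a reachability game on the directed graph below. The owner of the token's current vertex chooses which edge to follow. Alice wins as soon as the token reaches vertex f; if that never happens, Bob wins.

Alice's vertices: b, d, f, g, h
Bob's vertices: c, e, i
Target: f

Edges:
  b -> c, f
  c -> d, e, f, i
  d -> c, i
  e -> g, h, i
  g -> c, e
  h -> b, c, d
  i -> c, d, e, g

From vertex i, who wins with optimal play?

A0 = {f}
A1: add {b} — b (Alice) has b→f.
A2: add {h} — h (Alice) has h→b.
A3 = A2; e.g. c (Bob) can still go to d. Fixed point.
i never enters the attractor, so Bob can avoid the target forever.

Bob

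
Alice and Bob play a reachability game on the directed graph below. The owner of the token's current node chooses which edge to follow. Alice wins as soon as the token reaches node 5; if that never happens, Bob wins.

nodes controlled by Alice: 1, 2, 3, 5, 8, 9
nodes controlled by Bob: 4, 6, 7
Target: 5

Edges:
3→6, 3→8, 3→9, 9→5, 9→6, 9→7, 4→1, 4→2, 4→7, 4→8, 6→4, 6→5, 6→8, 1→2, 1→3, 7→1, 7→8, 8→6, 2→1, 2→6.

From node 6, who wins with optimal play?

Bob

A0 = {5}
A1: add {9} — 9 (Alice) has 9→5.
A2: add {3} — 3 (Alice) has 3→9.
A3: add {1} — 1 (Alice) has 1→3.
A4: add {2} — 2 (Alice) has 2→1.
A5 = A4; e.g. 4 (Bob) can still go to 7. Fixed point.
6 never enters the attractor, so Bob can avoid the target forever.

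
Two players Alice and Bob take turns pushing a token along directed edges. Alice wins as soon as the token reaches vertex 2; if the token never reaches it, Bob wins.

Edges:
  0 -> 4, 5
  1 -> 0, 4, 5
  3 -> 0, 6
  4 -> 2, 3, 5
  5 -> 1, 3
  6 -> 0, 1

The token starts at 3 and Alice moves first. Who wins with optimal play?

Bob

Track states (vertex, player-to-move).
A0 = {(2,Alice), (2,Bob)}
A1: add {(4,Alice)}.
A2 = A1; e.g. (0,Alice) stays out. (3,Alice) never enters ⇒ Bob avoids the target.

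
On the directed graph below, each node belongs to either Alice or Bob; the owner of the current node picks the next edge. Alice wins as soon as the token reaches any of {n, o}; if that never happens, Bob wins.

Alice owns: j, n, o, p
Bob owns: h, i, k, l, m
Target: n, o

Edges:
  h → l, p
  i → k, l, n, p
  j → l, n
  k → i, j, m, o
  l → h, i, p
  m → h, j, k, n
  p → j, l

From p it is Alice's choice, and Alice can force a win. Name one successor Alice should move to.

A0 = {n, o}
A1: add {j} — j (Alice) has j→n.
A2: add {p} — p (Alice) has p→j.
A3 = A2; e.g. h (Bob) can still go to l. Fixed point.
From p, successor j is in the attractor (rank 1); the other successor l is not.

j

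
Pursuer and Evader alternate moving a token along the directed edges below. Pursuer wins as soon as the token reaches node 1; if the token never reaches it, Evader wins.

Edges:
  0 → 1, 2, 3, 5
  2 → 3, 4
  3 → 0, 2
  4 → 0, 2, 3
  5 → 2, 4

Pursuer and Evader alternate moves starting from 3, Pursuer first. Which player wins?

Track states (vertex, player-to-move).
A0 = {(1,Pursuer), (1,Evader)}
A1: add {(0,Pursuer)}.
A2 = A1; e.g. (0,Evader) stays out. (3,Pursuer) never enters ⇒ Evader avoids the target.

Evader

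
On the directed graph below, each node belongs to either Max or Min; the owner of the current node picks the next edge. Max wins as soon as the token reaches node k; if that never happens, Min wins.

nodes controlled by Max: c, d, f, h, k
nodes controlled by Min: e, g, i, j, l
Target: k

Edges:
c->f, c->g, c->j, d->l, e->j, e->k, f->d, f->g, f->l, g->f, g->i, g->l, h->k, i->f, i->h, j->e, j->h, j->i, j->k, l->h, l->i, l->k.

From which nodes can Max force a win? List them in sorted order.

h, k

A0 = {k}
A1: add {h} — h (Max) has h→k.
A2 = A1; e.g. c (Max) has no edge into A1. Fixed point.
Max's winning region = {h, k}.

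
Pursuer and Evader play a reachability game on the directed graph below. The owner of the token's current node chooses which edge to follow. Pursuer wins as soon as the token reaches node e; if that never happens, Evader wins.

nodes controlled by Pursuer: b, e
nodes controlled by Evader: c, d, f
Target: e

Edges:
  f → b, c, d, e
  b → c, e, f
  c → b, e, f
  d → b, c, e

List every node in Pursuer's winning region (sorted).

A0 = {e}
A1: add {b} — b (Pursuer) has b→e.
A2 = A1; e.g. c (Evader) can still go to f. Fixed point.
Pursuer's winning region = {b, e}.

b, e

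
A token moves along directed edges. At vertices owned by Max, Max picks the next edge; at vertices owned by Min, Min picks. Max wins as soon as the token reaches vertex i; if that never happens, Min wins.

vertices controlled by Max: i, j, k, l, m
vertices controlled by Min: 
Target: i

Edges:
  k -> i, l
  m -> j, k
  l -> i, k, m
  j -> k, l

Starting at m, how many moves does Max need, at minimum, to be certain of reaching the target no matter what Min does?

2

A0 = {i}
A1: add {k, l} — k (Max) has k→i; l (Max) has l→i.
A2: add {j, m} — j (Max) has j→k; m (Max) has m→k.
A2 = all vertices. Fixed point.
m enters the attractor at level 2, so Max can force the target in 2 moves from there.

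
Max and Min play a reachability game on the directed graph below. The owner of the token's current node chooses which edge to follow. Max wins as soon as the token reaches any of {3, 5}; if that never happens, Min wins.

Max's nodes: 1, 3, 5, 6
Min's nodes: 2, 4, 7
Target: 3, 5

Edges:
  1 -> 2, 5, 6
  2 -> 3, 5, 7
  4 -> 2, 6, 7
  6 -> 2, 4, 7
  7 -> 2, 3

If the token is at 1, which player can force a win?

A0 = {3, 5}
A1: add {1} — 1 (Max) has 1→5.
A2 = A1; e.g. 2 (Min) can still go to 7. Fixed point.
1 ∈ A1, so Max can force the target.

Max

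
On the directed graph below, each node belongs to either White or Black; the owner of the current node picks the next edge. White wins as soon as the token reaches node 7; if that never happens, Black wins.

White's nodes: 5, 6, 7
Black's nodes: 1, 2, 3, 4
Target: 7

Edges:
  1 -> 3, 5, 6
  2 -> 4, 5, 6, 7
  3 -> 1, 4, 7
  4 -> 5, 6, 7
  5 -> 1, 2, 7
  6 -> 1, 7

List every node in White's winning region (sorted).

2, 4, 5, 6, 7

A0 = {7}
A1: add {5, 6} — 5 (White) has 5→7; 6 (White) has 6→7.
A2: add {4} — 4 (Black): all of {5, 6, 7} already in.
A3: add {2} — 2 (Black): all of {4, 5, 6, 7} already in.
A4 = A3; e.g. 1 (Black) can still go to 3. Fixed point.
White's winning region = {2, 4, 5, 6, 7}.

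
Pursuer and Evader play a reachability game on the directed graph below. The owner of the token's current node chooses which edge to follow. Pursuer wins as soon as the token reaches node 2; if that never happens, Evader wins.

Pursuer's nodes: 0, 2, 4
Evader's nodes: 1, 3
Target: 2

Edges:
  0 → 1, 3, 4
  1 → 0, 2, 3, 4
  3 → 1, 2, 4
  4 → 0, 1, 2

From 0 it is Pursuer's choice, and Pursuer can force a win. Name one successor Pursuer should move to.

4

A0 = {2}
A1: add {4} — 4 (Pursuer) has 4→2.
A2: add {0} — 0 (Pursuer) has 0→4.
A3 = A2; e.g. 1 (Evader) can still go to 3. Fixed point.
From 0, successor 4 is in the attractor (rank 1); the other successors 1, 3 are not.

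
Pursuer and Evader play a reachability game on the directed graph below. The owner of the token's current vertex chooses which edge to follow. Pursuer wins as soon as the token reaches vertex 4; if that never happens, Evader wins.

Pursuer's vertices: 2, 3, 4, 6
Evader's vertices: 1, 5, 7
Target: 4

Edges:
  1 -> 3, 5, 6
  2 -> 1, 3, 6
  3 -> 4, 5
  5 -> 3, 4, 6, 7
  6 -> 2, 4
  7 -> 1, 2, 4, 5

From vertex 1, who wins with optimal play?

Evader

A0 = {4}
A1: add {3, 6} — 3 (Pursuer) has 3→4; 6 (Pursuer) has 6→4.
A2: add {2} — 2 (Pursuer) has 2→3.
A3 = A2; e.g. 1 (Evader) can still go to 5. Fixed point.
1 never enters the attractor, so Evader can avoid the target forever.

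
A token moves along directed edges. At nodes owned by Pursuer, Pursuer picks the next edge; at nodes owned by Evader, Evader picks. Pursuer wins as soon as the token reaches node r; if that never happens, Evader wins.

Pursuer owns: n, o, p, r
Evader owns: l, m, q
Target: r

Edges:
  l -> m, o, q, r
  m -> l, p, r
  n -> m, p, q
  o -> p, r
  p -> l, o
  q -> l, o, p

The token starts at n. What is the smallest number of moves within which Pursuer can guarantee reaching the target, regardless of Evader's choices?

A0 = {r}
A1: add {o} — o (Pursuer) has o→r.
A2: add {p} — p (Pursuer) has p→o.
A3: add {n} — n (Pursuer) has n→p.
A4 = A3; e.g. l (Evader) can still go to m. Fixed point.
n enters the attractor at level 3, so Pursuer can force the target in 3 moves from there.

3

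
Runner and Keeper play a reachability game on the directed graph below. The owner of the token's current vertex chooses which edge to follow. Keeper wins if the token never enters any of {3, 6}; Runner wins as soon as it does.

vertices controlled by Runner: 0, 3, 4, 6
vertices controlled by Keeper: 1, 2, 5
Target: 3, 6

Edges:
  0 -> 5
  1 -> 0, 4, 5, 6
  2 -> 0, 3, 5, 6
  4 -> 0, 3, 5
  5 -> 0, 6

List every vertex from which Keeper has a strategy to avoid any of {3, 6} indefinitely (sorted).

0, 1, 2, 5

A0 = {3, 6}
A1: add {4} — 4 (Runner) has 4→3.
A2 = A1; e.g. 0 (Runner) has no edge into A1. Fixed point.
Runner's attractor = {3, 4, 6}; Keeper avoids the target exactly from the complement.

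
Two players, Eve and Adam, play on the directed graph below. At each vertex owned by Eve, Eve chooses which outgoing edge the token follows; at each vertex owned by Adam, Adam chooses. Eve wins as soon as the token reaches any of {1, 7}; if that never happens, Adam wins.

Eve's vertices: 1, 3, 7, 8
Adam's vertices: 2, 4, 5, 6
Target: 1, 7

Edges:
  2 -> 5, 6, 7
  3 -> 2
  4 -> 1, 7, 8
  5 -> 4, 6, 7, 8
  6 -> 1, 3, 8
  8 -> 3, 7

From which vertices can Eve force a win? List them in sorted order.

A0 = {1, 7}
A1: add {8} — 8 (Eve) has 8→7.
A2: add {4} — 4 (Adam): all of {1, 7, 8} already in.
A3 = A2; e.g. 2 (Adam) can still go to 5. Fixed point.
Eve's winning region = {1, 4, 7, 8}.

1, 4, 7, 8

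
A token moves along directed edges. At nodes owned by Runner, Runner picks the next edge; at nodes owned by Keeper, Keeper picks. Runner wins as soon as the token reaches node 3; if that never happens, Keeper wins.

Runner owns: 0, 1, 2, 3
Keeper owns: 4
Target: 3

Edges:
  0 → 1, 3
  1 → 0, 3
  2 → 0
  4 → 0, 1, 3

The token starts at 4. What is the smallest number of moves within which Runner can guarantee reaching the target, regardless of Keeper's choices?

2

A0 = {3}
A1: add {0, 1} — 0 (Runner) has 0→3; 1 (Runner) has 1→3.
A2: add {2, 4} — 2 (Runner) has 2→0; 4 (Keeper): all of {0, 1, 3} already in.
A2 = all vertices. Fixed point.
4 enters the attractor at level 2, so Runner can force the target in 2 moves from there.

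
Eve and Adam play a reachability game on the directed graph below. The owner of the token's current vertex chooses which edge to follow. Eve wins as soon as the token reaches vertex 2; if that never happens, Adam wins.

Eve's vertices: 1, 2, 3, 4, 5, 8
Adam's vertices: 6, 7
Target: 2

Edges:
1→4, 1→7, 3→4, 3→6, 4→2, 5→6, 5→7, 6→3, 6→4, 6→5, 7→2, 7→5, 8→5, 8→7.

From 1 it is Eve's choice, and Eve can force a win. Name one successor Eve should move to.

4

A0 = {2}
A1: add {4} — 4 (Eve) has 4→2.
A2: add {1, 3} — 1 (Eve) has 1→4; 3 (Eve) has 3→4.
A3 = A2; e.g. 5 (Eve) has no edge into A2. Fixed point.
From 1, successor 4 is in the attractor (rank 1); the other successor 7 is not.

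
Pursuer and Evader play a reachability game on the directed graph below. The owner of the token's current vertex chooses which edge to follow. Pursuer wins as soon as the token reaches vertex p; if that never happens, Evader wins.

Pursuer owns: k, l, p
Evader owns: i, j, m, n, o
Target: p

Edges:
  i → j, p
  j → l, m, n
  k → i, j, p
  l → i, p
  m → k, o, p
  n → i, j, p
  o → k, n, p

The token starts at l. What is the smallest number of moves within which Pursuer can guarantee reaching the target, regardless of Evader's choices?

1

A0 = {p}
A1: add {k, l} — k (Pursuer) has k→p; l (Pursuer) has l→p.
A2 = A1; e.g. i (Evader) can still go to j. Fixed point.
l enters the attractor at level 1, so Pursuer can force the target in 1 move from there.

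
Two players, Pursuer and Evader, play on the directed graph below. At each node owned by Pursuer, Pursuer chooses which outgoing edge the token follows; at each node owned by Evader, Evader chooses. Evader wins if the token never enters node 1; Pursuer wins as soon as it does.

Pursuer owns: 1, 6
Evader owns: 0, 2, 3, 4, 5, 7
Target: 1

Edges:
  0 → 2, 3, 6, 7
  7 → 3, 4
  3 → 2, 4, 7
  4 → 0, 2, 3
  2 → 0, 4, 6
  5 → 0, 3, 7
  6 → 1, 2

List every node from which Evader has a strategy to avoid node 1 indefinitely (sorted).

0, 2, 3, 4, 5, 7

A0 = {1}
A1: add {6} — 6 (Pursuer) has 6→1.
A2 = A1; e.g. 0 (Evader) can still go to 2. Fixed point.
Pursuer's attractor = {1, 6}; Evader avoids the target exactly from the complement.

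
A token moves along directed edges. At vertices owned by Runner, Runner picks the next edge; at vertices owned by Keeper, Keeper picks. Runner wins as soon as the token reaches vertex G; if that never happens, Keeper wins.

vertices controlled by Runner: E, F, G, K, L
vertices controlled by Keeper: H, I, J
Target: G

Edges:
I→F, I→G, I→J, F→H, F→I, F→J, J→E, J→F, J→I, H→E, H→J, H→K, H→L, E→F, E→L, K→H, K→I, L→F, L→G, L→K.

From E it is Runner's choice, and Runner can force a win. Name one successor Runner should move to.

A0 = {G}
A1: add {L} — L (Runner) has L→G.
A2: add {E} — E (Runner) has E→L.
A3 = A2; e.g. F (Runner) has no edge into A2. Fixed point.
From E, successor L is in the attractor (rank 1); the other successor F is not.

L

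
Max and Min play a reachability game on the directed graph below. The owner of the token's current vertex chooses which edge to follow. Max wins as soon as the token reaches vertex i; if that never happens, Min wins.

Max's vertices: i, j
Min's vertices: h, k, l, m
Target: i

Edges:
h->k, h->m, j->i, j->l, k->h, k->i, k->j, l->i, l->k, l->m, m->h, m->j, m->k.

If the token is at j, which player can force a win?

A0 = {i}
A1: add {j} — j (Max) has j→i.
A2 = A1; e.g. h (Min) can still go to k. Fixed point.
j ∈ A1, so Max can force the target.

Max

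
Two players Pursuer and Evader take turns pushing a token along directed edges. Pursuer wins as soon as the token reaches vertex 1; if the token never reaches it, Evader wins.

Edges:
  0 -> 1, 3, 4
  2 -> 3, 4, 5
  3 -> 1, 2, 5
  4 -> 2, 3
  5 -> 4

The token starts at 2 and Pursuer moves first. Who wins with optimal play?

Evader

Track states (vertex, player-to-move).
A0 = {(1,Pursuer), (1,Evader)}
A1: add {(0,Pursuer), (3,Pursuer)}.
A2 = A1; e.g. (0,Evader) stays out. (2,Pursuer) never enters ⇒ Evader avoids the target.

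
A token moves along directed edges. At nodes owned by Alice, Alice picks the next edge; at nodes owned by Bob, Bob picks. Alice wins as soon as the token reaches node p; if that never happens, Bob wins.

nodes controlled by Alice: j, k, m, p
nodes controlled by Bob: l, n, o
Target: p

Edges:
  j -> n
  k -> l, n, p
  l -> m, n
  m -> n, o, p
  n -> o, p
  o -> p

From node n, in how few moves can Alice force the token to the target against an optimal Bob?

A0 = {p}
A1: add {k, m, o} — k (Alice) has k→p; m (Alice) has m→p; o (Bob): all of {p} already in.
A2: add {n} — n (Bob): all of {o, p} already in.
n enters the attractor at level 2, so Alice can force the target in 2 moves from there.

2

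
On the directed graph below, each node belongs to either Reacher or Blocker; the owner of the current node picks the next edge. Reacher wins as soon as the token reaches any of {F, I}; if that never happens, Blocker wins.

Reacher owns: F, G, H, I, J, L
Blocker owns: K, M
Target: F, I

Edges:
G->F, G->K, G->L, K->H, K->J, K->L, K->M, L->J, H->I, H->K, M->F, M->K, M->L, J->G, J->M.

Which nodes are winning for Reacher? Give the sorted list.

F, G, H, I, J, L

A0 = {F, I}
A1: add {G, H} — G (Reacher) has G→F; H (Reacher) has H→I.
A2: add {J} — J (Reacher) has J→G.
A3: add {L} — L (Reacher) has L→J.
A4 = A3; e.g. K (Blocker) can still go to M. Fixed point.
Reacher's winning region = {F, G, H, I, J, L}.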